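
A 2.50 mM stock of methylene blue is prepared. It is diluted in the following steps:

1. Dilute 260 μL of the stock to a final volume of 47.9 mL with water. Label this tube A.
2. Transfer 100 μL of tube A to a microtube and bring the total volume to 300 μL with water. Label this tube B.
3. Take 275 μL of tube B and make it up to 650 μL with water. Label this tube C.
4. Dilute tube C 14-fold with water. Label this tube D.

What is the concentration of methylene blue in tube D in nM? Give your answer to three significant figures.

Step 1: 260 μL brought to 47.9 mL → factor 47900/260 = 184.23
Step 2: 100 μL brought to 300 μL → factor 300/100 = 3
Step 3: 275 μL brought to 650 μL → factor 650/275 = 2.3636
Step 4: 14-fold → factor 14
Overall dilution factor = 184.23 × 3 × 2.3636 × 14 = 18289
Final = 2.50 mM / 18289 = 0.0001367 mM = 137 nM

137 nM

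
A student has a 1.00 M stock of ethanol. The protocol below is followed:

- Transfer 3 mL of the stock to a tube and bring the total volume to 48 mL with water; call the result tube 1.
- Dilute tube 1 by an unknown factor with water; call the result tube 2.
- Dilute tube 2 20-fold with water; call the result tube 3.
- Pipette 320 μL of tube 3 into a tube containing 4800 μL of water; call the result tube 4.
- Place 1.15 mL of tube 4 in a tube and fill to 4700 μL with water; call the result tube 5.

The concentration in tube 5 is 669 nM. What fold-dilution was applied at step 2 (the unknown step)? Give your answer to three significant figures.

Step 1: 3 mL brought to 48 mL → factor 48/3 = 16
Step 2: unknown factor x
Step 3: 20-fold → factor 20
Step 4: 320 μL + 4800 μL = 5120 μL total → factor 5120/320 = 16
Step 5: 1.15 mL brought to 4700 μL → factor 4.7/1.15 = 4.087
Product of known-step factors = 20925
Overall factor = 1.00 M / (669 nM) = 1.4948 × 10^6
x = 1.4948 × 10^6 / 20925 = 71.4

71.4-fold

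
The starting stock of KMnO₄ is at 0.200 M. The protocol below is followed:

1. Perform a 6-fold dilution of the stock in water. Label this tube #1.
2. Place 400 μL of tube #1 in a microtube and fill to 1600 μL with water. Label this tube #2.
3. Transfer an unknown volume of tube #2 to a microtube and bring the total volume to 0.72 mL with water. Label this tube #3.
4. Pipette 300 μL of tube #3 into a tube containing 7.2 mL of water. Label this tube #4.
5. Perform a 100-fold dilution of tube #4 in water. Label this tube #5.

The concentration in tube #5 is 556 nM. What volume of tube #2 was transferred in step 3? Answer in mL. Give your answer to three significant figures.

Step 1: 6-fold → factor 6
Step 2: 400 μL brought to 1600 μL → factor 1600/400 = 4
Step 3: v brought to 0.72 mL → factor = 0.72 mL/v
Step 4: 300 μL + 7.2 mL = 7500 μL total → factor 7500/300 = 25
Step 5: 100-fold → factor 100
Product of known-step factors = 60000
Overall factor = 0.200 M / (556 nM) = 3.5971 × 10^5
Step-3 factor = 3.5971 × 10^5 / 60000 = 5.9952
v = 0.72 mL / 5.9952 = 0.120 mL

0.120 mL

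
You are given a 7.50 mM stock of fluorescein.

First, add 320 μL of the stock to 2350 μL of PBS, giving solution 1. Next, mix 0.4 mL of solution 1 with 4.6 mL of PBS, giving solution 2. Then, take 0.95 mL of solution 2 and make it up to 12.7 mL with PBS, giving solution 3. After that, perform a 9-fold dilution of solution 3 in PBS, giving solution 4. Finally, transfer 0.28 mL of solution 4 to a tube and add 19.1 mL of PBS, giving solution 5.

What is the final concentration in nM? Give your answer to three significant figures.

Step 1: 320 μL + 2350 μL = 2670 μL total → factor 2670/320 = 8.3438
Step 2: 0.4 mL + 4.6 mL = 5 mL total → factor 5/0.4 = 12.5
Step 3: 0.95 mL brought to 12.7 mL → factor 12.7/0.95 = 13.368
Step 4: 9-fold → factor 9
Step 5: 0.28 mL + 19.1 mL = 19.38 mL total → factor 19.38/0.28 = 69.214
Overall dilution factor = 8.3438 × 12.5 × 13.368 × 9 × 69.214 = 8.6854 × 10^5
Final = 7.50 mM / 8.6854 × 10^5 = 8.635 × 10^-6 mM = 8.64 nM

8.64 nM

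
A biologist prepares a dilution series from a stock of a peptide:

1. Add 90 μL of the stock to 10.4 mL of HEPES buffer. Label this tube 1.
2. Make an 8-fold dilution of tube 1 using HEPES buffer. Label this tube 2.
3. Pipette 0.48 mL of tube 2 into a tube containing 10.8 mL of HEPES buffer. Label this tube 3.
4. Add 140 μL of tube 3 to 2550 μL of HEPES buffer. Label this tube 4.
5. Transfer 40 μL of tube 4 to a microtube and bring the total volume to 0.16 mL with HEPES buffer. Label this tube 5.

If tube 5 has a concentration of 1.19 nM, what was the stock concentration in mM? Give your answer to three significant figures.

Step 1: 90 μL + 10.4 mL = 10490 μL total → factor 10490/90 = 116.56
Step 2: 8-fold → factor 8
Step 3: 0.48 mL + 10.8 mL = 11.28 mL total → factor 11.28/0.48 = 23.5
Step 4: 140 μL + 2550 μL = 2690 μL total → factor 2690/140 = 19.214
Step 5: 40 μL brought to 0.16 mL → factor 160/40 = 4
Overall dilution factor = 116.56 × 8 × 23.5 × 19.214 × 4 = 1.6841 × 10^6
Stock = 1.19 nM × 1.6841 × 10^6 = 2.004 × 10^6 nM = 2.00 mM

2.00 mM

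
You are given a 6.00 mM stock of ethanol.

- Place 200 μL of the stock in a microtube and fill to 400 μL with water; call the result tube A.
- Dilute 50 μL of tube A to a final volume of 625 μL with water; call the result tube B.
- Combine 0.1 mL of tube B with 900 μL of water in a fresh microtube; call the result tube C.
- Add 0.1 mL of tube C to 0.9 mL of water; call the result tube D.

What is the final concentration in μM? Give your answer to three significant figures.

Step 1: 200 μL brought to 400 μL → factor 400/200 = 2
Step 2: 50 μL brought to 625 μL → factor 625/50 = 12.5
Step 3: 0.1 mL + 900 μL = 1 mL total → factor 1/0.1 = 10
Step 4: 0.1 mL + 0.9 mL = 1 mL total → factor 1/0.1 = 10
Overall dilution factor = 2 × 12.5 × 10 × 10 = 2500
Final = 6.00 mM / 2500 = 0.002400 mM = 2.40 μM

2.40 μM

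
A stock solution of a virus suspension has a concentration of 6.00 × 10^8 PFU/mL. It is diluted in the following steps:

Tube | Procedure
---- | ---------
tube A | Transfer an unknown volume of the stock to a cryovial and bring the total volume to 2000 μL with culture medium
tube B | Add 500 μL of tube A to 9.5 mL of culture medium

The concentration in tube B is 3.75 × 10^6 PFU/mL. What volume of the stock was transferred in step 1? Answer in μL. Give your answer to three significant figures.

Step 1: v brought to 2000 μL → factor = 2000 μL/v
Step 2: 500 μL + 9.5 mL = 10000 μL total → factor 10000/500 = 20
Product of known-step factors = 20
Overall factor = 6.00 × 10^8 PFU/mL / (3.75 × 10^6 PFU/mL) = 160
Step-1 factor = 160 / 20 = 8
v = 2000 μL / 8 = 250 μL

250 μL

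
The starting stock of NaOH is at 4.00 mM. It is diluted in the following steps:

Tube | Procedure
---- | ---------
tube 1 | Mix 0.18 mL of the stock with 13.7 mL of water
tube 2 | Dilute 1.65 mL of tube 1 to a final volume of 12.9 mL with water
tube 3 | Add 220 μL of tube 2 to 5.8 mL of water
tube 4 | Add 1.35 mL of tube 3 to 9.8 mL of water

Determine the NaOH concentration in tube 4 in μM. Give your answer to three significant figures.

0.0294 μM

Step 1: 0.18 mL + 13.7 mL = 13.88 mL total → factor 13.88/0.18 = 77.111
Step 2: 1.65 mL brought to 12.9 mL → factor 12.9/1.65 = 7.8182
Step 3: 220 μL + 5.8 mL = 6020 μL total → factor 6020/220 = 27.364
Step 4: 1.35 mL + 9.8 mL = 11.15 mL total → factor 11.15/1.35 = 8.2593
Overall dilution factor = 77.111 × 7.8182 × 27.364 × 8.2593 = 1.3625 × 10^5
Final = 4.00 mM / 1.3625 × 10^5 = 2.936 × 10^-5 mM = 0.0294 μM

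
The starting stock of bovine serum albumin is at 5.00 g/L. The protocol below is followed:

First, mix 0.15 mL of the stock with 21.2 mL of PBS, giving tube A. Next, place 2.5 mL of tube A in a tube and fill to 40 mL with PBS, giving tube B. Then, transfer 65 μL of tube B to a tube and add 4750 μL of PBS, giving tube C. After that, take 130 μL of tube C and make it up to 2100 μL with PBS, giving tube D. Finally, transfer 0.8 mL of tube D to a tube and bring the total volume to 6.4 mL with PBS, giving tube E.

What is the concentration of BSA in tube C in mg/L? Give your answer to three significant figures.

Step 1: 0.15 mL + 21.2 mL = 21.35 mL total → factor 21.35/0.15 = 142.33
Step 2: 2.5 mL brought to 40 mL → factor 40/2.5 = 16
Step 3: 65 μL + 4750 μL = 4815 μL total → factor 4815/65 = 74.077
Dilution factor through tube C = 142.33 × 16 × 74.077 = 1.687 × 10^5
[tube C] = 5.00 g/L / 1.687 × 10^5 = 2.964 × 10^-5 g/L = 0.0296 mg/L

0.0296 mg/L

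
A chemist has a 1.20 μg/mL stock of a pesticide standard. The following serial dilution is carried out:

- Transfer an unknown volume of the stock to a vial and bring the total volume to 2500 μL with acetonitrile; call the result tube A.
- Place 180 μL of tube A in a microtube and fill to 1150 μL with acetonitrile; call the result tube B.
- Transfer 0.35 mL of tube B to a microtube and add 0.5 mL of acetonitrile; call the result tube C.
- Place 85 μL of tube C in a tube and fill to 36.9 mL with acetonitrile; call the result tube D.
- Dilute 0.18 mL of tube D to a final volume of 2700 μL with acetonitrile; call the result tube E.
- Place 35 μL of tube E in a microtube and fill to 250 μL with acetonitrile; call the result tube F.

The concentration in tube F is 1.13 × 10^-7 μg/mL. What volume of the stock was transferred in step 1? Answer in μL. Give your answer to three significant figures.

170 μL

Step 1: v brought to 2500 μL → factor = 2500 μL/v
Step 2: 180 μL brought to 1150 μL → factor 1150/180 = 6.3889
Step 3: 0.35 mL + 0.5 mL = 0.85 mL total → factor 0.85/0.35 = 2.4286
Step 4: 85 μL brought to 36.9 mL → factor 36900/85 = 434.12
Step 5: 0.18 mL brought to 2700 μL → factor 2.7/0.18 = 15
Step 6: 35 μL brought to 250 μL → factor 250/35 = 7.1429
Product of known-step factors = 7.2168 × 10^5
Overall factor = 1.20 μg/mL / (1.13 × 10^-7 μg/mL) = 1.0619 × 10^7
Step-1 factor = 1.0619 × 10^7 / 7.2168 × 10^5 = 14.715
v = 2500 μL / 14.715 = 170 μL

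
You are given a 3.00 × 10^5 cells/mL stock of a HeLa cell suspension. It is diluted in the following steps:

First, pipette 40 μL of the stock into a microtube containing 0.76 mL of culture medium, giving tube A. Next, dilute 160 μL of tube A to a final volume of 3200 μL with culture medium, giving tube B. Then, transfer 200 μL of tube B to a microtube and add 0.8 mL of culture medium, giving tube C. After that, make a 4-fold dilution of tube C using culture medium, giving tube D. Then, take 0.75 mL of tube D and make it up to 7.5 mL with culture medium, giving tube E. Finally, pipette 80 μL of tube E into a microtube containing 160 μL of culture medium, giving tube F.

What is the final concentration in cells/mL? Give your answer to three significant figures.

Step 1: 40 μL + 0.76 mL = 800 μL total → factor 800/40 = 20
Step 2: 160 μL brought to 3200 μL → factor 3200/160 = 20
Step 3: 200 μL + 0.8 mL = 1000 μL total → factor 1000/200 = 5
Step 4: 4-fold → factor 4
Step 5: 0.75 mL brought to 7.5 mL → factor 7.5/0.75 = 10
Step 6: 80 μL + 160 μL = 240 μL total → factor 240/80 = 3
Overall dilution factor = 20 × 20 × 5 × 4 × 10 × 3 = 2.4 × 10^5
Final = 3.00 × 10^5 cells/mL / 2.4 × 10^5 = 1.25 cells/mL

1.25 cells/mL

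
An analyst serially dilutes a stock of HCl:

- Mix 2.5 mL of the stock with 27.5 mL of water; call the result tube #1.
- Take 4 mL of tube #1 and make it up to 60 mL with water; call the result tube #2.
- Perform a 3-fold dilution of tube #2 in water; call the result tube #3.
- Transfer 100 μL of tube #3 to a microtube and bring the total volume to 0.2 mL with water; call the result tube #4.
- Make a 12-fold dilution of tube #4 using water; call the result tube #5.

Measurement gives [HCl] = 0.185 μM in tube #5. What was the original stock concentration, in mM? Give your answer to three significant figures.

Step 1: 2.5 mL + 27.5 mL = 30 mL total → factor 30/2.5 = 12
Step 2: 4 mL brought to 60 mL → factor 60/4 = 15
Step 3: 3-fold → factor 3
Step 4: 100 μL brought to 0.2 mL → factor 200/100 = 2
Step 5: 12-fold → factor 12
Overall dilution factor = 12 × 15 × 3 × 2 × 12 = 12960
Stock = 0.185 μM × 12960 = 2398 μM = 2.40 mM

2.40 mM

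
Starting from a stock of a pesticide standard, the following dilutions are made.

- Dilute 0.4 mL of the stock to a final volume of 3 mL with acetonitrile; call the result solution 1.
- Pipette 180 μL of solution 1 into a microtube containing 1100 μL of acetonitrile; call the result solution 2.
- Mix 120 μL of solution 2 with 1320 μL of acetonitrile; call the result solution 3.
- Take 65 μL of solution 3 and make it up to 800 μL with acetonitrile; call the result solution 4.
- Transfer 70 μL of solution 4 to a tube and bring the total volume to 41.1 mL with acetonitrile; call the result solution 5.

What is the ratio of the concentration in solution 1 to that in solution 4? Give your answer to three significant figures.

1.05 × 10^3

Step 1: 0.4 mL brought to 3 mL → factor 3/0.4 = 7.5
Step 2: 180 μL + 1100 μL = 1280 μL total → factor 1280/180 = 7.1111
Step 3: 120 μL + 1320 μL = 1440 μL total → factor 1440/120 = 12
Step 4: 65 μL brought to 800 μL → factor 800/65 = 12.308
Dilution factor to solution 1 = 7.5; to solution 4 = 7876.9
[solution 1]/[solution 4] = (factor to solution 4)/(factor to solution 1) = 7876.9/7.5 = 1.05 × 10^3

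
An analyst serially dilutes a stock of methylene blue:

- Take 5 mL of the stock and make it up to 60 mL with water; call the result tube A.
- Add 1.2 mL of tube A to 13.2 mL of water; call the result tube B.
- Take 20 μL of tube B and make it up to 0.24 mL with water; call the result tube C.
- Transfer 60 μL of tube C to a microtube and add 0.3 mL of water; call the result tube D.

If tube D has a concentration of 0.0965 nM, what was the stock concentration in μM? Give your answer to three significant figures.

1.00 μM

Step 1: 5 mL brought to 60 mL → factor 60/5 = 12
Step 2: 1.2 mL + 13.2 mL = 14.4 mL total → factor 14.4/1.2 = 12
Step 3: 20 μL brought to 0.24 mL → factor 240/20 = 12
Step 4: 60 μL + 0.3 mL = 360 μL total → factor 360/60 = 6
Overall dilution factor = 12 × 12 × 12 × 6 = 10368
Stock = 0.0965 nM × 10368 = 1001 nM = 1.00 μM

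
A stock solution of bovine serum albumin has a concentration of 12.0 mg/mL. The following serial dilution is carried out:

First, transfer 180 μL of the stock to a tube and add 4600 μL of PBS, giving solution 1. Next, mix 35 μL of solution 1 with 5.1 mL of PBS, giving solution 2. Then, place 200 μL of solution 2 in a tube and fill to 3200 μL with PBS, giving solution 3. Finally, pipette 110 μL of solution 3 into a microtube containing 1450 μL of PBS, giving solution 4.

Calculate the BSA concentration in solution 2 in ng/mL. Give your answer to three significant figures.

3.08 × 10^3 ng/mL

Step 1: 180 μL + 4600 μL = 4780 μL total → factor 4780/180 = 26.556
Step 2: 35 μL + 5.1 mL = 5135 μL total → factor 5135/35 = 146.71
Dilution factor through solution 2 = 26.556 × 146.71 = 3896.1
[solution 2] = 12.0 mg/mL / 3896.1 = 0.003080 mg/mL = 3.08 × 10^3 ng/mL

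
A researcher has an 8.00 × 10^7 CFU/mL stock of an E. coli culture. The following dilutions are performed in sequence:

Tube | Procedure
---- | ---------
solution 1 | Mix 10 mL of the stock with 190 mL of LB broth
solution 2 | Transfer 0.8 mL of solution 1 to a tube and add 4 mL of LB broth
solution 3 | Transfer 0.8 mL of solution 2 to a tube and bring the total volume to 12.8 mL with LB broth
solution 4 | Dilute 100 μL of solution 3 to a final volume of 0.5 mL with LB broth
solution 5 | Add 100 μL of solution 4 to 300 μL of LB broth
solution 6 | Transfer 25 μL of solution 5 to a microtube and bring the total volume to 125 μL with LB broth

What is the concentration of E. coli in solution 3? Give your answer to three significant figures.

4.17 × 10^4 CFU/mL

Step 1: 10 mL + 190 mL = 200 mL total → factor 200/10 = 20
Step 2: 0.8 mL + 4 mL = 4.8 mL total → factor 4.8/0.8 = 6
Step 3: 0.8 mL brought to 12.8 mL → factor 12.8/0.8 = 16
Dilution factor through solution 3 = 20 × 6 × 16 = 1920
[solution 3] = 8.00 × 10^7 CFU/mL / 1920 = 4.17 × 10^4 CFU/mL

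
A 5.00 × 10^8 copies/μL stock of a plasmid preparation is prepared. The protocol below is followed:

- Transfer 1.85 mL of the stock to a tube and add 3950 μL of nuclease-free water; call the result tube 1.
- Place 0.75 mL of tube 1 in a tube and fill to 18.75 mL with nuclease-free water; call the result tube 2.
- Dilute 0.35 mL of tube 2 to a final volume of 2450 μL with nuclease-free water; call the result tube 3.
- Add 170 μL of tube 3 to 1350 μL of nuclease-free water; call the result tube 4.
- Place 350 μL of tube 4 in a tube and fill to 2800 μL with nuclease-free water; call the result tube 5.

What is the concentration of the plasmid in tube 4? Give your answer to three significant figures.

1.02 × 10^5 copies/μL

Step 1: 1.85 mL + 3950 μL = 5.8 mL total → factor 5.8/1.85 = 3.1351
Step 2: 0.75 mL brought to 18.75 mL → factor 18.75/0.75 = 25
Step 3: 0.35 mL brought to 2450 μL → factor 2.45/0.35 = 7
Step 4: 170 μL + 1350 μL = 1520 μL total → factor 1520/170 = 8.9412
Dilution factor through tube 4 = 3.1351 × 25 × 7 × 8.9412 = 4905.6
[tube 4] = 5.00 × 10^8 copies/μL / 4905.6 = 1.02 × 10^5 copies/μL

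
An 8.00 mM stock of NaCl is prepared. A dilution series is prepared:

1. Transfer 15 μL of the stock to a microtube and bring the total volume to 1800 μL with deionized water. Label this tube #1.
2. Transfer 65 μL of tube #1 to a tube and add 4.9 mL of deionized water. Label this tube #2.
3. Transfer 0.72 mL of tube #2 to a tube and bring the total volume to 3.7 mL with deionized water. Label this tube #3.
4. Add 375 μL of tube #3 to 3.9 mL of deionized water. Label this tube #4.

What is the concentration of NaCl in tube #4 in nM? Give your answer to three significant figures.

14.9 nM

Step 1: 15 μL brought to 1800 μL → factor 1800/15 = 120
Step 2: 65 μL + 4.9 mL = 4965 μL total → factor 4965/65 = 76.385
Step 3: 0.72 mL brought to 3.7 mL → factor 3.7/0.72 = 5.1389
Step 4: 375 μL + 3.9 mL = 4275 μL total → factor 4275/375 = 11.4
Overall dilution factor = 120 × 76.385 × 5.1389 × 11.4 = 5.3698 × 10^5
Final = 8.00 mM / 5.3698 × 10^5 = 1.490 × 10^-5 mM = 14.9 nM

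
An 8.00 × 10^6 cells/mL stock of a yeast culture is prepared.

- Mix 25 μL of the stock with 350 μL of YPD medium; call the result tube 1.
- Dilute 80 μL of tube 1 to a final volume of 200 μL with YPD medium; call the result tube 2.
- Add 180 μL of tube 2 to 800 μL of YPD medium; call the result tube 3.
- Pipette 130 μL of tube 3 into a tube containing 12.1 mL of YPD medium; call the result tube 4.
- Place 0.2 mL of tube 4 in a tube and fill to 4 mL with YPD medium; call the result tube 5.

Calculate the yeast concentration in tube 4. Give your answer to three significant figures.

Step 1: 25 μL + 350 μL = 375 μL total → factor 375/25 = 15
Step 2: 80 μL brought to 200 μL → factor 200/80 = 2.5
Step 3: 180 μL + 800 μL = 980 μL total → factor 980/180 = 5.4444
Step 4: 130 μL + 12.1 mL = 12230 μL total → factor 12230/130 = 94.077
Dilution factor through tube 4 = 15 × 2.5 × 5.4444 × 94.077 = 19207
[tube 4] = 8.00 × 10^6 cells/mL / 19207 = 417 cells/mL

417 cells/mL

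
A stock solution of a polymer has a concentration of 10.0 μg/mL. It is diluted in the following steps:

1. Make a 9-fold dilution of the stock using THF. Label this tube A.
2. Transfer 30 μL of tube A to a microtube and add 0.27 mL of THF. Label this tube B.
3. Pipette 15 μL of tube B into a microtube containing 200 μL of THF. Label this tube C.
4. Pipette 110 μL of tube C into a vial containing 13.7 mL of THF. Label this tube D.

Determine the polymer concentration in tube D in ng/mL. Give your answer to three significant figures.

0.0617 ng/mL

Step 1: 9-fold → factor 9
Step 2: 30 μL + 0.27 mL = 300 μL total → factor 300/30 = 10
Step 3: 15 μL + 200 μL = 215 μL total → factor 215/15 = 14.333
Step 4: 110 μL + 13.7 mL = 13810 μL total → factor 13810/110 = 125.55
Overall dilution factor = 9 × 10 × 14.333 × 125.55 = 1.6195 × 10^5
Final = 10.0 μg/mL / 1.6195 × 10^5 = 6.175 × 10^-5 μg/mL = 0.0617 ng/mL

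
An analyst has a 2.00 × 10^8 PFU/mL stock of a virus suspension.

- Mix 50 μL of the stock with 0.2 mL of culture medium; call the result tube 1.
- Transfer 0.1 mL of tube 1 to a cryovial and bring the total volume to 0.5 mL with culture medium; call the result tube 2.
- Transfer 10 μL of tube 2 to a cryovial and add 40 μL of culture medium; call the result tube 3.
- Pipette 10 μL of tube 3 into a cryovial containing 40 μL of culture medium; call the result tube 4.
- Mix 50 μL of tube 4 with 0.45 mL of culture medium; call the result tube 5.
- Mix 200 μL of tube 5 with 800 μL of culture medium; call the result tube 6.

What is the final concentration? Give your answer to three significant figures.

6.40 × 10^3 PFU/mL

Step 1: 50 μL + 0.2 mL = 250 μL total → factor 250/50 = 5
Step 2: 0.1 mL brought to 0.5 mL → factor 0.5/0.1 = 5
Step 3: 10 μL + 40 μL = 50 μL total → factor 50/10 = 5
Step 4: 10 μL + 40 μL = 50 μL total → factor 50/10 = 5
Step 5: 50 μL + 0.45 mL = 500 μL total → factor 500/50 = 10
Step 6: 200 μL + 800 μL = 1000 μL total → factor 1000/200 = 5
Overall dilution factor = 5 × 5 × 5 × 5 × 10 × 5 = 31250
Final = 2.00 × 10^8 PFU/mL / 31250 = 6.40 × 10^3 PFU/mL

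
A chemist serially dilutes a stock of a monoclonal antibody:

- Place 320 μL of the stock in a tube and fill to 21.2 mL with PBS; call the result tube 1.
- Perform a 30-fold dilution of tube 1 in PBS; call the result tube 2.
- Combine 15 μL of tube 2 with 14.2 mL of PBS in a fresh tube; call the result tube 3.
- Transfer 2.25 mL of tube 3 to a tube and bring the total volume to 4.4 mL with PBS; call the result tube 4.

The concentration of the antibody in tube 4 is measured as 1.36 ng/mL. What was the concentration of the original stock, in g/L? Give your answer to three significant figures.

Step 1: 320 μL brought to 21.2 mL → factor 21200/320 = 66.25
Step 2: 30-fold → factor 30
Step 3: 15 μL + 14.2 mL = 14215 μL total → factor 14215/15 = 947.67
Step 4: 2.25 mL brought to 4.4 mL → factor 4.4/2.25 = 1.9556
Overall dilution factor = 66.25 × 30 × 947.67 × 1.9556 = 3.6833 × 10^6
Stock = 1.36 ng/mL × 3.6833 × 10^6 = 5.009 × 10^6 ng/mL = 5.01 g/L

5.01 g/L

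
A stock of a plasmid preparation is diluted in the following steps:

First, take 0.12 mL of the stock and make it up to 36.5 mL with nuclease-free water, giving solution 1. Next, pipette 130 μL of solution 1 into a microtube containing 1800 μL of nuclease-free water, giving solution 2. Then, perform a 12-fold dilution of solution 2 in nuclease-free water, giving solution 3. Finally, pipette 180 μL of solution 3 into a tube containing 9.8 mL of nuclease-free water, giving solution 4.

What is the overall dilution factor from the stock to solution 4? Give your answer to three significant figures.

3.00 × 10^6

Step 1: 0.12 mL brought to 36.5 mL → factor 36.5/0.12 = 304.17
Step 2: 130 μL + 1800 μL = 1930 μL total → factor 1930/130 = 14.846
Step 3: 12-fold → factor 12
Step 4: 180 μL + 9.8 mL = 9980 μL total → factor 9980/180 = 55.444
Overall dilution factor = 304.17 × 14.846 × 12 × 55.444 = 3.0044 × 10^6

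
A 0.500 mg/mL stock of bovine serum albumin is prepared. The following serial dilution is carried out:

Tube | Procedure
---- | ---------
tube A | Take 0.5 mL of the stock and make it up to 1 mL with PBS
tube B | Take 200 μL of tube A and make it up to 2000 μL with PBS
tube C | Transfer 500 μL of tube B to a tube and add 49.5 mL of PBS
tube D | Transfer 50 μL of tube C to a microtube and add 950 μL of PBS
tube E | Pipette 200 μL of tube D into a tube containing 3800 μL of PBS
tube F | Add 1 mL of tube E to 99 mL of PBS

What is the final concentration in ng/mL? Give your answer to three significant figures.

0.00625 ng/mL

Step 1: 0.5 mL brought to 1 mL → factor 1/0.5 = 2
Step 2: 200 μL brought to 2000 μL → factor 2000/200 = 10
Step 3: 500 μL + 49.5 mL = 50000 μL total → factor 50000/500 = 100
Step 4: 50 μL + 950 μL = 1000 μL total → factor 1000/50 = 20
Step 5: 200 μL + 3800 μL = 4000 μL total → factor 4000/200 = 20
Step 6: 1 mL + 99 mL = 100 mL total → factor 100/1 = 100
Overall dilution factor = 2 × 10 × 100 × 20 × 20 × 100 = 8 × 10^7
Final = 0.500 mg/mL / 8 × 10^7 = 6.250 × 10^-9 mg/mL = 0.00625 ng/mL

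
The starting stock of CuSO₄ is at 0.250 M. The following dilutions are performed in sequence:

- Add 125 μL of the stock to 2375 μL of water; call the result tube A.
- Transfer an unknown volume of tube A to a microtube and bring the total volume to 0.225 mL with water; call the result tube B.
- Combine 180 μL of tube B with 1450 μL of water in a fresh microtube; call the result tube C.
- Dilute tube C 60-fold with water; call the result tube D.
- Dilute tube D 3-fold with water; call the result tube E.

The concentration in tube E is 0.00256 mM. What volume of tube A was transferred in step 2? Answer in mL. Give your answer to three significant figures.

Step 1: 125 μL + 2375 μL = 2500 μL total → factor 2500/125 = 20
Step 2: v brought to 0.225 mL → factor = 0.225 mL/v
Step 3: 180 μL + 1450 μL = 1630 μL total → factor 1630/180 = 9.0556
Step 4: 60-fold → factor 60
Step 5: 3-fold → factor 3
Product of known-step factors = 32600
Overall factor = 0.250 M / (0.00256 mM) = 97656
Step-2 factor = 97656 / 32600 = 2.9956
v = 0.225 mL / 2.9956 = 0.0751 mL

0.0751 mL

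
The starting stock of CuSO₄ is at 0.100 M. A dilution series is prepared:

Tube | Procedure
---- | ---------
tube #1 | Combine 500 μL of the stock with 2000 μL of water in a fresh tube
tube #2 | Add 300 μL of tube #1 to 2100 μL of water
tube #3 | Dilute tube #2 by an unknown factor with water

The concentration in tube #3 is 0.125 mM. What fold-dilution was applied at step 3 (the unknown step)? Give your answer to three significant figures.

20.0-fold

Step 1: 500 μL + 2000 μL = 2500 μL total → factor 2500/500 = 5
Step 2: 300 μL + 2100 μL = 2400 μL total → factor 2400/300 = 8
Step 3: unknown factor x
Product of known-step factors = 40
Overall factor = 0.100 M / (0.125 mM) = 800
x = 800 / 40 = 20.0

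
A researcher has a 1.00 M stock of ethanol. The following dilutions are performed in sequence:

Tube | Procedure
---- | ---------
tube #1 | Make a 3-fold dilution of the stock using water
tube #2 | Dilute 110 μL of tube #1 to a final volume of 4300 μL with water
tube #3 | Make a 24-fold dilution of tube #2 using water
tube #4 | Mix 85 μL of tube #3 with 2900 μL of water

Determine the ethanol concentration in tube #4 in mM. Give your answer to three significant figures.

0.0101 mM

Step 1: 3-fold → factor 3
Step 2: 110 μL brought to 4300 μL → factor 4300/110 = 39.091
Step 3: 24-fold → factor 24
Step 4: 85 μL + 2900 μL = 2985 μL total → factor 2985/85 = 35.118
Overall dilution factor = 3 × 39.091 × 24 × 35.118 = 98840
Final = 1.00 M / 98840 = 1.012 × 10^-5 M = 0.0101 mM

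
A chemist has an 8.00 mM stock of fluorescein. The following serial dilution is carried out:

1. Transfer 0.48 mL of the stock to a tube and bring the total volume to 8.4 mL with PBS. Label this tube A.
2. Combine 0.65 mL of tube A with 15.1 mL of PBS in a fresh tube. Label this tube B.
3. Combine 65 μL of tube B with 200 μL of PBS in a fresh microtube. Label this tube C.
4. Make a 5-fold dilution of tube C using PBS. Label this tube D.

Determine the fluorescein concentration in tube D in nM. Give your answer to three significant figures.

926 nM

Step 1: 0.48 mL brought to 8.4 mL → factor 8.4/0.48 = 17.5
Step 2: 0.65 mL + 15.1 mL = 15.75 mL total → factor 15.75/0.65 = 24.231
Step 3: 65 μL + 200 μL = 265 μL total → factor 265/65 = 4.0769
Step 4: 5-fold → factor 5
Overall dilution factor = 17.5 × 24.231 × 4.0769 × 5 = 8643.9
Final = 8.00 mM / 8643.9 = 0.0009255 mM = 926 nM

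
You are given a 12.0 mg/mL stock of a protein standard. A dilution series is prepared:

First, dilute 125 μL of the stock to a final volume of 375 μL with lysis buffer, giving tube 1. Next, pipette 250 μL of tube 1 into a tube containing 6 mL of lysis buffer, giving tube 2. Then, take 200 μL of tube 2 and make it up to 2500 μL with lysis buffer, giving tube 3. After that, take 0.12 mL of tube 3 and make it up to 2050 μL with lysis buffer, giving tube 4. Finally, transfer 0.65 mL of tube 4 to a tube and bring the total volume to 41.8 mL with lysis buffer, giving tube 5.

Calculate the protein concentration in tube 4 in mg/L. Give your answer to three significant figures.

0.749 mg/L

Step 1: 125 μL brought to 375 μL → factor 375/125 = 3
Step 2: 250 μL + 6 mL = 6250 μL total → factor 6250/250 = 25
Step 3: 200 μL brought to 2500 μL → factor 2500/200 = 12.5
Step 4: 0.12 mL brought to 2050 μL → factor 2.05/0.12 = 17.083
Dilution factor through tube 4 = 3 × 25 × 12.5 × 17.083 = 16016
[tube 4] = 12.0 mg/mL / 16016 = 0.0007493 mg/mL = 0.749 mg/L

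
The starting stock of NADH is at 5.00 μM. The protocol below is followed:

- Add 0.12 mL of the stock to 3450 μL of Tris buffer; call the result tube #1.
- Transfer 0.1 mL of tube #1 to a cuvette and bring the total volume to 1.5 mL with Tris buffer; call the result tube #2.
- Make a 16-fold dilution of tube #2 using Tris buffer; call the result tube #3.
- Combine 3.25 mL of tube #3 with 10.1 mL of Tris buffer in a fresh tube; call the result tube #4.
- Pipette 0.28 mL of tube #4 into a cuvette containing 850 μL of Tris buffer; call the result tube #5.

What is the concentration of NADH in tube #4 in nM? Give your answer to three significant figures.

0.170 nM

Step 1: 0.12 mL + 3450 μL = 3.57 mL total → factor 3.57/0.12 = 29.75
Step 2: 0.1 mL brought to 1.5 mL → factor 1.5/0.1 = 15
Step 3: 16-fold → factor 16
Step 4: 3.25 mL + 10.1 mL = 13.35 mL total → factor 13.35/3.25 = 4.1077
Dilution factor through tube #4 = 29.75 × 15 × 16 × 4.1077 = 29329
[tube #4] = 5.00 μM / 29329 = 0.0001705 μM = 0.170 nM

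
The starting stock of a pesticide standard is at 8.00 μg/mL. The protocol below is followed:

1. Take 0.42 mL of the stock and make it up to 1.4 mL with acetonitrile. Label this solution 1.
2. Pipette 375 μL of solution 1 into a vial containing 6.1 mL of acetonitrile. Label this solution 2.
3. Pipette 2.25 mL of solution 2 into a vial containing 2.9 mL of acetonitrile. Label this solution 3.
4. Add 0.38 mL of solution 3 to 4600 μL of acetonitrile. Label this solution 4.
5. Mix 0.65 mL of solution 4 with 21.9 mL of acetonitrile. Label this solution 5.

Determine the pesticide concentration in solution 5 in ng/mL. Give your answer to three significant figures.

Step 1: 0.42 mL brought to 1.4 mL → factor 1.4/0.42 = 3.3333
Step 2: 375 μL + 6.1 mL = 6475 μL total → factor 6475/375 = 17.267
Step 3: 2.25 mL + 2.9 mL = 5.15 mL total → factor 5.15/2.25 = 2.2889
Step 4: 0.38 mL + 4600 μL = 4.98 mL total → factor 4.98/0.38 = 13.105
Step 5: 0.65 mL + 21.9 mL = 22.55 mL total → factor 22.55/0.65 = 34.692
Overall dilution factor = 3.3333 × 17.267 × 2.2889 × 13.105 × 34.692 = 59895
Final = 8.00 μg/mL / 59895 = 0.0001336 μg/mL = 0.134 ng/mL

0.134 ng/mL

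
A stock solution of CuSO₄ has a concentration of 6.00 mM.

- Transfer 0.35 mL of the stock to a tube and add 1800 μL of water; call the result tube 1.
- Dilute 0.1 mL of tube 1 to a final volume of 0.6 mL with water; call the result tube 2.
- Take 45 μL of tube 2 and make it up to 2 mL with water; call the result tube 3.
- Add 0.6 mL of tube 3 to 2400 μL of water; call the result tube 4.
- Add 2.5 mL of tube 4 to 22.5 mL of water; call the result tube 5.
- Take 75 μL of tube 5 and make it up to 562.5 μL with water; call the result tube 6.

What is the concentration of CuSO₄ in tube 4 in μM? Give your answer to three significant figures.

Step 1: 0.35 mL + 1800 μL = 2.15 mL total → factor 2.15/0.35 = 6.1429
Step 2: 0.1 mL brought to 0.6 mL → factor 0.6/0.1 = 6
Step 3: 45 μL brought to 2 mL → factor 2000/45 = 44.444
Step 4: 0.6 mL + 2400 μL = 3 mL total → factor 3/0.6 = 5
Dilution factor through tube 4 = 6.1429 × 6 × 44.444 × 5 = 8190.5
[tube 4] = 6.00 mM / 8190.5 = 0.0007326 mM = 0.733 μM

0.733 μM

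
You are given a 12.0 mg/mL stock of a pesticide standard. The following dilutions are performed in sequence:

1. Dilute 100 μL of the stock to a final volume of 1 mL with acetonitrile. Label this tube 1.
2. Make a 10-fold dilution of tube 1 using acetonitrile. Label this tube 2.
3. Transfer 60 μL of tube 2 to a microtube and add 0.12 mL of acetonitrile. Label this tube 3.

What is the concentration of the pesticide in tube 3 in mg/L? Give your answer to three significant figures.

Step 1: 100 μL brought to 1 mL → factor 1000/100 = 10
Step 2: 10-fold → factor 10
Step 3: 60 μL + 0.12 mL = 180 μL total → factor 180/60 = 3
Overall dilution factor = 10 × 10 × 3 = 300
Final = 12.0 mg/mL / 300 = 0.04000 mg/mL = 40.0 mg/L

40.0 mg/L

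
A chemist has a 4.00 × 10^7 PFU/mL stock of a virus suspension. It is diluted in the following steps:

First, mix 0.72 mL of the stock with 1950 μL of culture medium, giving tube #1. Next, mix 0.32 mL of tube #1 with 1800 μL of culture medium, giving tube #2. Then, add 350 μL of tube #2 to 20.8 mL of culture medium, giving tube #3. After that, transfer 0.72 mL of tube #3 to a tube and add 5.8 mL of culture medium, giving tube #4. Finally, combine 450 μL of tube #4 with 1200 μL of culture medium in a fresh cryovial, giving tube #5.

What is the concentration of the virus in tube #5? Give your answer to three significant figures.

Step 1: 0.72 mL + 1950 μL = 2.67 mL total → factor 2.67/0.72 = 3.7083
Step 2: 0.32 mL + 1800 μL = 2.12 mL total → factor 2.12/0.32 = 6.625
Step 3: 350 μL + 20.8 mL = 21150 μL total → factor 21150/350 = 60.429
Step 4: 0.72 mL + 5.8 mL = 6.52 mL total → factor 6.52/0.72 = 9.0556
Step 5: 450 μL + 1200 μL = 1650 μL total → factor 1650/450 = 3.6667
Dilution factor through tube #5 = 3.7083 × 6.625 × 60.429 × 9.0556 × 3.6667 = 49294
[tube #5] = 4.00 × 10^7 PFU/mL / 49294 = 811 PFU/mL

811 PFU/mL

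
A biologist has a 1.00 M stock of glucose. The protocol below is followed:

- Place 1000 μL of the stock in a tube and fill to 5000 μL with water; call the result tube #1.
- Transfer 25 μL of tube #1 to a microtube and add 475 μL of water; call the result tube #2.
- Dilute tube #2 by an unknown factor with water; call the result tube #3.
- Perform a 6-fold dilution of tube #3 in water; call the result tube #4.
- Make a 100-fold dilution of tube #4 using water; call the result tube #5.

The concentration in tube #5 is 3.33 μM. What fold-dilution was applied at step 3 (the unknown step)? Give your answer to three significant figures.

Step 1: 1000 μL brought to 5000 μL → factor 5000/1000 = 5
Step 2: 25 μL + 475 μL = 500 μL total → factor 500/25 = 20
Step 3: unknown factor x
Step 4: 6-fold → factor 6
Step 5: 100-fold → factor 100
Product of known-step factors = 60000
Overall factor = 1.00 M / (3.33 μM) = 3.003 × 10^5
x = 3.003 × 10^5 / 60000 = 5.01

5.01-fold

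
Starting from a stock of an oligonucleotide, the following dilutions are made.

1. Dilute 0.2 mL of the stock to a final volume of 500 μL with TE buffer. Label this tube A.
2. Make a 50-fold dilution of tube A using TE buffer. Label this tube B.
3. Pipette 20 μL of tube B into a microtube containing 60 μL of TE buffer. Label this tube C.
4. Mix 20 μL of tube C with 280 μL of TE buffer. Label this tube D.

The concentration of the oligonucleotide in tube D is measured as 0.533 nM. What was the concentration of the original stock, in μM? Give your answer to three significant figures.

Step 1: 0.2 mL brought to 500 μL → factor 0.5/0.2 = 2.5
Step 2: 50-fold → factor 50
Step 3: 20 μL + 60 μL = 80 μL total → factor 80/20 = 4
Step 4: 20 μL + 280 μL = 300 μL total → factor 300/20 = 15
Overall dilution factor = 2.5 × 50 × 4 × 15 = 7500
Stock = 0.533 nM × 7500 = 3998 nM = 4.00 μM

4.00 μM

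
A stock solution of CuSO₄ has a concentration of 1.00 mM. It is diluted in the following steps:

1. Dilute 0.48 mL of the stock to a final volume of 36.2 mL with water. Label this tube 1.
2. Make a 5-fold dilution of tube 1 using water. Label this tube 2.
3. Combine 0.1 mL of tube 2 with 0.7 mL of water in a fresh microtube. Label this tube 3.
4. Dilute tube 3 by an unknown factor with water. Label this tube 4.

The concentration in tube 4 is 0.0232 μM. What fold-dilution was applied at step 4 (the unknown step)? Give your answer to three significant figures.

14.3-fold

Step 1: 0.48 mL brought to 36.2 mL → factor 36.2/0.48 = 75.417
Step 2: 5-fold → factor 5
Step 3: 0.1 mL + 0.7 mL = 0.8 mL total → factor 0.8/0.1 = 8
Step 4: unknown factor x
Product of known-step factors = 3016.7
Overall factor = 1.00 mM / (0.0232 μM) = 43103
x = 43103 / 3016.7 = 14.3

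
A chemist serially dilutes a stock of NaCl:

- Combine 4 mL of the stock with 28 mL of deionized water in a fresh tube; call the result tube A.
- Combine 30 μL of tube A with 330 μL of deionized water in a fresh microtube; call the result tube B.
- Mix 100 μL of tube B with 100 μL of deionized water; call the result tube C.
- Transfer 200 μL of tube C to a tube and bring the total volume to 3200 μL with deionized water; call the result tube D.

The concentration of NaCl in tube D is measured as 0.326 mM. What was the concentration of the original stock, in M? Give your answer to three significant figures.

Step 1: 4 mL + 28 mL = 32 mL total → factor 32/4 = 8
Step 2: 30 μL + 330 μL = 360 μL total → factor 360/30 = 12
Step 3: 100 μL + 100 μL = 200 μL total → factor 200/100 = 2
Step 4: 200 μL brought to 3200 μL → factor 3200/200 = 16
Overall dilution factor = 8 × 12 × 2 × 16 = 3072
Stock = 0.326 mM × 3072 = 1001 mM = 1.00 M

1.00 M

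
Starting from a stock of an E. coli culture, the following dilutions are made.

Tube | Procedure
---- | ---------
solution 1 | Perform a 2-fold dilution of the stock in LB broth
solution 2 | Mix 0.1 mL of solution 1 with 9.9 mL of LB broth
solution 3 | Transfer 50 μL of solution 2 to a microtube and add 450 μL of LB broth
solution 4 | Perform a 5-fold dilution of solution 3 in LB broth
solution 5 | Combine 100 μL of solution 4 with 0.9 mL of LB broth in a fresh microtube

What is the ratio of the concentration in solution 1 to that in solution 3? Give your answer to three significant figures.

Step 1: 2-fold → factor 2
Step 2: 0.1 mL + 9.9 mL = 10 mL total → factor 10/0.1 = 100
Step 3: 50 μL + 450 μL = 500 μL total → factor 500/50 = 10
Dilution factor to solution 1 = 2; to solution 3 = 2000
[solution 1]/[solution 3] = (factor to solution 3)/(factor to solution 1) = 2000/2 = 1.00 × 10^3

1.00 × 10^3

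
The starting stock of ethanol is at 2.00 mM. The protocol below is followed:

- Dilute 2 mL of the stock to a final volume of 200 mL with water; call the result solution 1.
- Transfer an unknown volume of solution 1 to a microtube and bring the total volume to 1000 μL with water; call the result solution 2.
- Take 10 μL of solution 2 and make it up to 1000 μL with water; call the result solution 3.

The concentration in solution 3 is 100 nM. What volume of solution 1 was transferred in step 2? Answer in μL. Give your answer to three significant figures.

Step 1: 2 mL brought to 200 mL → factor 200/2 = 100
Step 2: v brought to 1000 μL → factor = 1000 μL/v
Step 3: 10 μL brought to 1000 μL → factor 1000/10 = 100
Product of known-step factors = 10000
Overall factor = 2.00 mM / (100 nM) = 20000
Step-2 factor = 20000 / 10000 = 2
v = 1000 μL / 2 = 500 μL

500 μL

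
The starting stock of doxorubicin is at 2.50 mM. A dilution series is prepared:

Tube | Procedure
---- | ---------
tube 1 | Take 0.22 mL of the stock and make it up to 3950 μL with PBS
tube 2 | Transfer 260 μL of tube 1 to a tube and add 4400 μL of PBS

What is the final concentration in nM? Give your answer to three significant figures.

7.77 × 10^3 nM

Step 1: 0.22 mL brought to 3950 μL → factor 3.95/0.22 = 17.955
Step 2: 260 μL + 4400 μL = 4660 μL total → factor 4660/260 = 17.923
Overall dilution factor = 17.955 × 17.923 = 321.8
Final = 2.50 mM / 321.8 = 0.007769 mM = 7.77 × 10^3 nM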